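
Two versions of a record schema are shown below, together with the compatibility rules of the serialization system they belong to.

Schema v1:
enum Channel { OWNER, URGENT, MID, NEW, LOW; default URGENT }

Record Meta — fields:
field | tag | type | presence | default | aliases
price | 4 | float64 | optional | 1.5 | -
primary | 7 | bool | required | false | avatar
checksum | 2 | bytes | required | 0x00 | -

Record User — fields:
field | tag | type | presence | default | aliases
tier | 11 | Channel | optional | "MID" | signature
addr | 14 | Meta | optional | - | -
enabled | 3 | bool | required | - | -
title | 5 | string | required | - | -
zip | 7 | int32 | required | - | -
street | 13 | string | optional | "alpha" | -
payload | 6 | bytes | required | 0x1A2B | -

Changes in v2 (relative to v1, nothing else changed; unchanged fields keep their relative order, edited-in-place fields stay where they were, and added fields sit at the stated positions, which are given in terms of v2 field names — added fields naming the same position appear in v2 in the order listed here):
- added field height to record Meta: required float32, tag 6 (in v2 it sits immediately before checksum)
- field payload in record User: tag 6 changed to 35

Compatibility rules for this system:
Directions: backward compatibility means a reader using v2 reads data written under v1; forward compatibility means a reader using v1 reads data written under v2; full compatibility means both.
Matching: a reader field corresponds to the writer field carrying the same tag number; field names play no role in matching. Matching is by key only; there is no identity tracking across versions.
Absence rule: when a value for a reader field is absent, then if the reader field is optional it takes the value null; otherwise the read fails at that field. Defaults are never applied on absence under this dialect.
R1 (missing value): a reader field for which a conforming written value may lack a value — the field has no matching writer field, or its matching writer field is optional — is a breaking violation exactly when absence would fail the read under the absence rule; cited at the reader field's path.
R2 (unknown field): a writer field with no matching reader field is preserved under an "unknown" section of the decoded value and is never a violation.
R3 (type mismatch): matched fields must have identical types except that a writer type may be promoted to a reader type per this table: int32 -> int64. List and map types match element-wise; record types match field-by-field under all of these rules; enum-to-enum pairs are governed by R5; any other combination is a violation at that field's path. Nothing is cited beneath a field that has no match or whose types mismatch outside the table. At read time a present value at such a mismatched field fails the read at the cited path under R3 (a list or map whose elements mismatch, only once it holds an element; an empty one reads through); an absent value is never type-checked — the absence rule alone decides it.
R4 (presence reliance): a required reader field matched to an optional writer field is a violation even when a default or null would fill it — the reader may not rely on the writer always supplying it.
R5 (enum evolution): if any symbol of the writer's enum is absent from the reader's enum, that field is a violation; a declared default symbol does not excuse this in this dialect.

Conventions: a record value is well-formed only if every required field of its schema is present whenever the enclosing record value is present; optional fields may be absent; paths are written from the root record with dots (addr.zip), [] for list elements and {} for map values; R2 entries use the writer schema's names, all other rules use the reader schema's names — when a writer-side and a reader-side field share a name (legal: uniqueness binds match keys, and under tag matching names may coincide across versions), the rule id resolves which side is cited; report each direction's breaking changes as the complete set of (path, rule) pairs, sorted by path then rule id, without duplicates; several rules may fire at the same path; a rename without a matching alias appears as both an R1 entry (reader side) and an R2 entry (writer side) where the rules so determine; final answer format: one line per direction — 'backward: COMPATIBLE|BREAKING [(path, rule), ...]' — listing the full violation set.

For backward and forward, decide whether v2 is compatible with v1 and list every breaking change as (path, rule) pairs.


backward: BREAKING [(addr.height, R1), (payload, R1)]; forward: BREAKING [(payload, R1)]

the writer's type comes first in each User pair
checking backward for User: reader v2 against writer v1:
  Channel -> Channel, writer optional: tier aligns to tier
  Meta -> Meta, writer optional: addr aligns to addr
  bool -> bool, writer required: enabled aligns to enabled
  string -> string, writer required: title aligns to title
  int32 -> int32, writer required: zip aligns to zip
  string -> string, writer optional: street aligns to street
  payload: no writer-side match
  writer payload: unknown to reader
  float64 -> float64, writer optional: addr.price aligns to addr.price
  bool -> bool, writer required: addr.primary aligns to addr.primary
  addr.height: no writer-side match
  bytes -> bytes, writer required: addr.checksum aligns to addr.checksum
  rule R1 violated at addr.height
  rule R1 violated at payload
  => backward: BREAKING (2)
checking forward for User: reader v1 against writer v2:
  Channel -> Channel, writer optional: tier aligns to tier
  Meta -> Meta, writer optional: addr aligns to addr
  bool -> bool, writer required: enabled aligns to enabled
  string -> string, writer required: title aligns to title
  int32 -> int32, writer required: zip aligns to zip
  string -> string, writer optional: street aligns to street
  payload: no writer-side match
  writer payload: unknown to reader
  float64 -> float64, writer optional: addr.price aligns to addr.price
  bool -> bool, writer required: addr.primary aligns to addr.primary
  bytes -> bytes, writer required: addr.checksum aligns to addr.checksum
  writer addr.height: unknown to reader
  rule R1 violated at payload
  => forward: BREAKING (1)


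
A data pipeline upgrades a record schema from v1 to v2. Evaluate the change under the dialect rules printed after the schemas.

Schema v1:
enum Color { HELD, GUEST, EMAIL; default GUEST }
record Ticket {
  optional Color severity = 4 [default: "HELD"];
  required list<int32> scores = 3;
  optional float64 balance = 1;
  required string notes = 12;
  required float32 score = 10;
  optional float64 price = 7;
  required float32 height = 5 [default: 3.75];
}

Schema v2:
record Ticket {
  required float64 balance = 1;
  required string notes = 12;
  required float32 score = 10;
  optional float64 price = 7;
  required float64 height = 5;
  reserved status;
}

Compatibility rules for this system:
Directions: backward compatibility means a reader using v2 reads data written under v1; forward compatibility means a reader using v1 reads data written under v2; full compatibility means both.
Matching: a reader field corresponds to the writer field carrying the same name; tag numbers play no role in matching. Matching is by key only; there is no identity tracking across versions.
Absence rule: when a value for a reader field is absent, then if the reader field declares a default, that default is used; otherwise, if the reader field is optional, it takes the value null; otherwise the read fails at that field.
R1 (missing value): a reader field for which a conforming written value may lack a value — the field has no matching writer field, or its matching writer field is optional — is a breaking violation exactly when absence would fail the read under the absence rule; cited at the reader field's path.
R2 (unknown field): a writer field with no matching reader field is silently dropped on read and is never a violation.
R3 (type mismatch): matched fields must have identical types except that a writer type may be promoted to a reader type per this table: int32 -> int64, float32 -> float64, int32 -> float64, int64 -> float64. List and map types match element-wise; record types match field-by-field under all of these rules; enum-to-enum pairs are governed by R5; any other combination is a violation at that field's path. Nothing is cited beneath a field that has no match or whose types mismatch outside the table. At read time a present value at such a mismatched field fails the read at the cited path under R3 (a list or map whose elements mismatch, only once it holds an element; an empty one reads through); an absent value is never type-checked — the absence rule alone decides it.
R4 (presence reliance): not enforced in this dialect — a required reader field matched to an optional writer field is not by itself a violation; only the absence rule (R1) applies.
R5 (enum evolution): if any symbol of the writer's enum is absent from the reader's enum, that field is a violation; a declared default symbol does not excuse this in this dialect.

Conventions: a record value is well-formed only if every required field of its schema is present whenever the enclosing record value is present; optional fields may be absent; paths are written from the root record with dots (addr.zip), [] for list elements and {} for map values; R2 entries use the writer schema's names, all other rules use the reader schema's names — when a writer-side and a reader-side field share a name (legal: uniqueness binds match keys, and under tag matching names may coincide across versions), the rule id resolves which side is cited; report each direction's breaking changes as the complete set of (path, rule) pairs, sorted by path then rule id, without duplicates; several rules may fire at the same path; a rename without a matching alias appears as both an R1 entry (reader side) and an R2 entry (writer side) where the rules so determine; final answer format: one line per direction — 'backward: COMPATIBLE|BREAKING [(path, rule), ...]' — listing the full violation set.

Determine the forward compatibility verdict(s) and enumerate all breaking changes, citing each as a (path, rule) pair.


forward: BREAKING [(height, R3), (scores, R1)]

arrows below run writer -> reader for Ticket
forward on Ticket — v1 reading data written by v2:
  severity has no writer counterpart
  scores has no writer counterpart
  balance: float64 -> float64, writer required; from balance
  notes: string -> string, writer required; from notes
  score: float32 -> float32, writer required; from score
  price: float64 -> float64, writer optional; from price
  height: float64 -> float32, writer required; from height
  breaking: (height, R3)
  breaking: (scores, R1)
  => forward: BREAKING (2)
the other Ticket changes do not affect what is asked:
  removed field severity from record Ticket -> no rule fires on it in Ticket's dialect; the asked verdict holds
  field balance in record Ticket: optional changed to required -> fires only in the backward direction of Ticket, which is not asked here


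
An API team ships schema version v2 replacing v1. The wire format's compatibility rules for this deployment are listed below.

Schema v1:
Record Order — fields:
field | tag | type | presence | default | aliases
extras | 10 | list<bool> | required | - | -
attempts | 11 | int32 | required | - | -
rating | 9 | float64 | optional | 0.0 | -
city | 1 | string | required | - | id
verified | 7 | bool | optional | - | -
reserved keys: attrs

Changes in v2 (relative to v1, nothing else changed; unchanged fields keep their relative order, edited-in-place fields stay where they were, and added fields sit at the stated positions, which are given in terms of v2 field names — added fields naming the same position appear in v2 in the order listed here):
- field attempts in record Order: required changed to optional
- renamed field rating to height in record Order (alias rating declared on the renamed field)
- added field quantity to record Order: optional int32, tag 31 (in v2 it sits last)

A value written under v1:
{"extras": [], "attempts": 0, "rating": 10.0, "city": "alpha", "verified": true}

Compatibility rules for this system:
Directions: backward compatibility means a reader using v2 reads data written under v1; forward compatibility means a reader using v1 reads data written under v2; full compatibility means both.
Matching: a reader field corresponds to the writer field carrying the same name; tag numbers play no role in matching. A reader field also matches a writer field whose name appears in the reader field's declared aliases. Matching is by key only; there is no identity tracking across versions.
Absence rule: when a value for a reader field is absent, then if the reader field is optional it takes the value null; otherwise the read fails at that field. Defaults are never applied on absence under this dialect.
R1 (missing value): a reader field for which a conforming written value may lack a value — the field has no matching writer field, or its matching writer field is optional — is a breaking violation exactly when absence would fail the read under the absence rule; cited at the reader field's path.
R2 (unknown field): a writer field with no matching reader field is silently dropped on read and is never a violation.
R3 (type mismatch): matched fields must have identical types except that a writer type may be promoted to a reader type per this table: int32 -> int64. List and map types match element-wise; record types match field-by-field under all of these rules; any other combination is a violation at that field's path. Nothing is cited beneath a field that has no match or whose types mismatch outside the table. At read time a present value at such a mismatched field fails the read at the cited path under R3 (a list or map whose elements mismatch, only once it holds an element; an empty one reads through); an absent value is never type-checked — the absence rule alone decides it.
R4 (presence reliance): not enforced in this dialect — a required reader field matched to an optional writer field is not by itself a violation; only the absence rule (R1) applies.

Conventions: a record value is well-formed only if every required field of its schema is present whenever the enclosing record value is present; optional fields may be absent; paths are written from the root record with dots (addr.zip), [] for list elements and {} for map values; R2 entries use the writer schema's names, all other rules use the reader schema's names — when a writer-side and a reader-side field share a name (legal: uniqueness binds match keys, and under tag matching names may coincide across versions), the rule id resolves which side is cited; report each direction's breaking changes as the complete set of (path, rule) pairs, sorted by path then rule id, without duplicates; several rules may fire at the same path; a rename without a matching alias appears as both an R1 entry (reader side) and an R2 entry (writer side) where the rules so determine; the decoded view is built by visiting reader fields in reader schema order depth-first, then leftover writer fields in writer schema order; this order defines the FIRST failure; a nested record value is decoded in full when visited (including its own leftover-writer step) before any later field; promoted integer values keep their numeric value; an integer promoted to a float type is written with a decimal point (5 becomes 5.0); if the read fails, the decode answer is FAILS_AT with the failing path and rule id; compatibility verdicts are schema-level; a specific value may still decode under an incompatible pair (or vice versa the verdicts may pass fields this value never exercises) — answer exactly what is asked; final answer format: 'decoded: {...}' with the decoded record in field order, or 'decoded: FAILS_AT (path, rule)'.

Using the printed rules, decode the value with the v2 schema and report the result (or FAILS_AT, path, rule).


decoded: {"extras": [], "attempts": 0, "height": 10.0, "city": "alpha", "verified": true, "quantity": null}

in Order below, arrows point writer -> reader
decode (reader v2):
  extras := []
  attempts := 0
  height := 10.0 (from writer rating)
  city := "alpha"
  verified := true
  quantity := null (not supplied -> null)
  => decoded: {"extras": [], "attempts": 0, "height": 10.0, "city": "alpha", "verified": true, "quantity": null}
diffs on Order not affecting the asked answer:
  field attempts in record Order: required changed to optional -> changes Order's schema-level verdicts only — the decode of this value is the same


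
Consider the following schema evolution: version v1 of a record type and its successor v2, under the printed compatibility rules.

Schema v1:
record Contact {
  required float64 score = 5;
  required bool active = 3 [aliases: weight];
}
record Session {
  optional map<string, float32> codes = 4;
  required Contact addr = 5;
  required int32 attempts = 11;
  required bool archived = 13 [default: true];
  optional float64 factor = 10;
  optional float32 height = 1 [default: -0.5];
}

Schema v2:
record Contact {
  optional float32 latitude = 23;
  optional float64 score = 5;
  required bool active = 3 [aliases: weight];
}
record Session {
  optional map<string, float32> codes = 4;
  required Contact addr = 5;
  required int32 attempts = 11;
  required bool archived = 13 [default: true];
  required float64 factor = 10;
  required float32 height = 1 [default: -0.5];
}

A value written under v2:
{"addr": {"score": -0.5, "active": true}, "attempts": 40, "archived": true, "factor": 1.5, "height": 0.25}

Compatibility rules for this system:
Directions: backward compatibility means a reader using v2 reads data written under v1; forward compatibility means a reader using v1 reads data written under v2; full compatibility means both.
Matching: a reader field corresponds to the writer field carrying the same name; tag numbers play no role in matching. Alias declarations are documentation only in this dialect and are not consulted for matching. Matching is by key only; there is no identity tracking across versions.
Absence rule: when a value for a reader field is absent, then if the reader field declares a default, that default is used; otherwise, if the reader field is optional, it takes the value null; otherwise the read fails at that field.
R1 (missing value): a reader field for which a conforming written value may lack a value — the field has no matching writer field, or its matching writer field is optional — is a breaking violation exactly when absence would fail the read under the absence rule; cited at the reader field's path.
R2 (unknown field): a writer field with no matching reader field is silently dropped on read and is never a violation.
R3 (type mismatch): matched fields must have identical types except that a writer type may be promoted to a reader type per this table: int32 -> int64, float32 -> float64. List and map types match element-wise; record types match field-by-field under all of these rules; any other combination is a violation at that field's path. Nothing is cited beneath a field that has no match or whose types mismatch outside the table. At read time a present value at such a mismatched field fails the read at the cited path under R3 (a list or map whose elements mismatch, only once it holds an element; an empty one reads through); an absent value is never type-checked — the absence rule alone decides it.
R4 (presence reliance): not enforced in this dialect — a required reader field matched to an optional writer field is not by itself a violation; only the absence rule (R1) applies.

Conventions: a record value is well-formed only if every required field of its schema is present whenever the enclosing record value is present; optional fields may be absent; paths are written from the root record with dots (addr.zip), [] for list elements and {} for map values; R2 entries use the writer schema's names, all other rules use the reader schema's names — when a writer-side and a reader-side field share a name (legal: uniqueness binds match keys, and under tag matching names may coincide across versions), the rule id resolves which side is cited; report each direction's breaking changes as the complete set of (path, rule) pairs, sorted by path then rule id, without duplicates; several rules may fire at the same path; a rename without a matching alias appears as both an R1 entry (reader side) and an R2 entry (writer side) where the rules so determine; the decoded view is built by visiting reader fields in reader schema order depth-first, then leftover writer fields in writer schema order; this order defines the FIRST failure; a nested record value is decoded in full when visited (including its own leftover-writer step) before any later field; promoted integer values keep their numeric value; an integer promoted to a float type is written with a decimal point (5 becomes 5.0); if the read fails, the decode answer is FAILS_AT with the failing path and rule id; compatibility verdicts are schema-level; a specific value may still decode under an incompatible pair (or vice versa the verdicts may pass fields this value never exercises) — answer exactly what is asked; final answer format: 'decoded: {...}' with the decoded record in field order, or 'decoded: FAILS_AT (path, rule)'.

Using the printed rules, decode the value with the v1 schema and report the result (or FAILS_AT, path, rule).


each type pair in Session: writer, then reader
migrating the Session value to v1:
  codes := null (missing; optional => null)
  addr.score := -0.5
  addr.active := true
  attempts := 40
  archived := true
  factor := 1.5
  height := 0.25
  => decoded: {"codes": null, "addr": {"score": -0.5, "active": true}, "attempts": 40, "archived": true, "factor": 1.5, "height": 0.25}
remaining Session differences; none change what is asked:
  field score in record Contact: required changed to optional -> schema-level compatibility only; this Session value's decode is unchanged
  added field latitude to record Contact: optional float32, tag 23 (in v2 it sits immediately before score) -> inert under this dialect — no rule fires on Session and the result does not move
  field height in record Session: optional changed to required -> inert under this dialect — no rule fires on Session and the result does not move
  field factor in record Session: optional changed to required -> schema-level compatibility only; this Session value's decode is unchanged

decoded: {"codes": null, "addr": {"score": -0.5, "active": true}, "attempts": 40, "archived": true, "factor": 1.5, "height": 0.25}


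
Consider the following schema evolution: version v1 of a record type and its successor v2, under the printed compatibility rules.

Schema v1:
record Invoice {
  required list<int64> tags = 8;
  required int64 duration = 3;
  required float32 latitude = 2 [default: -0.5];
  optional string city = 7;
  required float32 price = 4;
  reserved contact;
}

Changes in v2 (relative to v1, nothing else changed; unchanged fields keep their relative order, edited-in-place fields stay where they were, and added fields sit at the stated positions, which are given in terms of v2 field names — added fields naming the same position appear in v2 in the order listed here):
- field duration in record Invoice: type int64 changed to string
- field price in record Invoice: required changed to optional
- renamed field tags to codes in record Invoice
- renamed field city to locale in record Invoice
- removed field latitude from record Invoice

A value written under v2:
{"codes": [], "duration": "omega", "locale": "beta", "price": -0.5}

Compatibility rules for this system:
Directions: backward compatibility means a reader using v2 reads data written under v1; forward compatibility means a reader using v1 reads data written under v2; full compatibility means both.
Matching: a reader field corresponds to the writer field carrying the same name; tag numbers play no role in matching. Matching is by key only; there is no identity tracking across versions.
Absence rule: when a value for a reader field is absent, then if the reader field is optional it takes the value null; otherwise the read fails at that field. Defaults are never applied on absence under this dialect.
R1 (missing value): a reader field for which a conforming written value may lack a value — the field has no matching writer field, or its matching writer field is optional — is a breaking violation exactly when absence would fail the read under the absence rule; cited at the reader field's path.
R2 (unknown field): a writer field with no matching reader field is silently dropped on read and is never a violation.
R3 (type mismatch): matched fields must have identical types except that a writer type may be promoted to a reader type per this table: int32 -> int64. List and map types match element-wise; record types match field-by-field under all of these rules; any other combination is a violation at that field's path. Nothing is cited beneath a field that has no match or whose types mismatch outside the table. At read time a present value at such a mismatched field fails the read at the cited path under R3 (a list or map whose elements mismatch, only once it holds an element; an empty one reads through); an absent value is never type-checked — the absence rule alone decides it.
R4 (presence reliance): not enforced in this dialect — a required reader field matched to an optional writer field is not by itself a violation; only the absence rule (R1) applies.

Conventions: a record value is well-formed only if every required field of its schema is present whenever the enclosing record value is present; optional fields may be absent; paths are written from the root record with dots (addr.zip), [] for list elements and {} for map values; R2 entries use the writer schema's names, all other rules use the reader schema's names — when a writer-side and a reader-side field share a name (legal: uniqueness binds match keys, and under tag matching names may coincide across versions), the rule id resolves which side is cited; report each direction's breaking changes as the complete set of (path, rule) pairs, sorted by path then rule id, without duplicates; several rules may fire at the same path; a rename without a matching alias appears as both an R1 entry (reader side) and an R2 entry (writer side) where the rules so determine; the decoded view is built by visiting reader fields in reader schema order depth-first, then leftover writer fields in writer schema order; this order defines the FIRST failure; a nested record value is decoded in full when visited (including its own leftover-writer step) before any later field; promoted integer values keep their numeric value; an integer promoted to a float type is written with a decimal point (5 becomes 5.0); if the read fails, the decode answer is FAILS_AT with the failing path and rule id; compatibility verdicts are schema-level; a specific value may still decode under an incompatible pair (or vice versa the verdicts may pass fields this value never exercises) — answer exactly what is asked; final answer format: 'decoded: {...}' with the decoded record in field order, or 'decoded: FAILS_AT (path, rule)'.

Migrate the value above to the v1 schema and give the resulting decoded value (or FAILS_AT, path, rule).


arrows below run writer -> reader for Invoice
decoding the Invoice value with the v1 reader:
  read fails at tags under R1 (no fill)
  => FAILS_AT (tags, R1)
the rest of the Invoice diff is inert for this question:
  field duration in record Invoice: type int64 changed to string -> affects the rule determinations only; this particular Invoice value decodes identically
  field price in record Invoice: required changed to optional -> affects the rule determinations only; this particular Invoice value decodes identically
  renamed field city to locale in record Invoice -> no rule fires on it and the decoded Invoice view is identical with or without it
  removed field latitude from record Invoice -> affects the rule determinations only; this particular Invoice value decodes identically

decoded: FAILS_AT (tags, R1)


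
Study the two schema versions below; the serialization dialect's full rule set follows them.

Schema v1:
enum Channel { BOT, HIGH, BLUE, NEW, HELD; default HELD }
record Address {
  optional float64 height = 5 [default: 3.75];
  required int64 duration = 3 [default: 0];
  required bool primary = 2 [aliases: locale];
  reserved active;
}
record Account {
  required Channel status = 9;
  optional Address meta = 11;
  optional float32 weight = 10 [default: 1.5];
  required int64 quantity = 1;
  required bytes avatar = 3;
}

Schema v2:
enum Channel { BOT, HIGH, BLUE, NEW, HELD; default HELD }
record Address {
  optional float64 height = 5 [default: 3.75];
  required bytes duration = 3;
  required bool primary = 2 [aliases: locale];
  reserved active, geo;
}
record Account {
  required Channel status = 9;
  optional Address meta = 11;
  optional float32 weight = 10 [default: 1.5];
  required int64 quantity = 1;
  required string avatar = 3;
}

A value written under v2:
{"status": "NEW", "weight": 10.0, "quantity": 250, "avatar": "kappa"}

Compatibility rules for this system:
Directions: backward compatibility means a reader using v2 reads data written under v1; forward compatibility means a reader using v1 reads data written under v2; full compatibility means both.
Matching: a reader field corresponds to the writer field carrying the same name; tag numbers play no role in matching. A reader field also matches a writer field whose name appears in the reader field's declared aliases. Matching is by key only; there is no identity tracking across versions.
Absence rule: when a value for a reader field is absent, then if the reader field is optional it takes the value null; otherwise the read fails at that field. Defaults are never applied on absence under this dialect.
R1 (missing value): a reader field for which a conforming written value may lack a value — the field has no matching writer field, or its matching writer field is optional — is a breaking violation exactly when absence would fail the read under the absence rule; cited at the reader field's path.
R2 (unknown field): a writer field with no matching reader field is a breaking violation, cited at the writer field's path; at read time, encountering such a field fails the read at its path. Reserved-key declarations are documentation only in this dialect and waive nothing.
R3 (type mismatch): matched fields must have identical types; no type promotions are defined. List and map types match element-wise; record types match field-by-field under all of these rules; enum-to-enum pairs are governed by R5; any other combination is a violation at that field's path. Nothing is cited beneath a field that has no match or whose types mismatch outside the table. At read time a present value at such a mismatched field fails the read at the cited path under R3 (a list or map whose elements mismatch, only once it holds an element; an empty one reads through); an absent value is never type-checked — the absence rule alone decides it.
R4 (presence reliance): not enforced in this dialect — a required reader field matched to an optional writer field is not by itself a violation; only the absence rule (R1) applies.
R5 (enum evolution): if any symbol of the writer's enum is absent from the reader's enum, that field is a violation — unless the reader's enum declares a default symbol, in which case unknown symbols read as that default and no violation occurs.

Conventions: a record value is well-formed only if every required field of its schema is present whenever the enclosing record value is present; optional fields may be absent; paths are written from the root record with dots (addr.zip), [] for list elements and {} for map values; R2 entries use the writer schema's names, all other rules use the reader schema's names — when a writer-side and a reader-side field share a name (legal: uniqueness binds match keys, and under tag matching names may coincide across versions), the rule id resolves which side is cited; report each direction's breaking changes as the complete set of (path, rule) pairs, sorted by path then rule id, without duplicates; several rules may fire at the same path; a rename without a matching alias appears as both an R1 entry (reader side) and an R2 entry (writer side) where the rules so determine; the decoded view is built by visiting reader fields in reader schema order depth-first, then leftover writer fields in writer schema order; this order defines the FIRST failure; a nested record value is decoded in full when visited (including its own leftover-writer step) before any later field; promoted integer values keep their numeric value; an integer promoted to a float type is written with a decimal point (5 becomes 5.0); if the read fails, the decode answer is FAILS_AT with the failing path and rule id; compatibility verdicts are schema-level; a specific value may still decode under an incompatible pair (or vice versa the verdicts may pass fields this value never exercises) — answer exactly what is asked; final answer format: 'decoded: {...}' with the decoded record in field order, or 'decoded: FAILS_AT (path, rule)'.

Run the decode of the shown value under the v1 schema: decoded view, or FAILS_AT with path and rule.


in Account below, arrows point writer -> reader
decoding the Account value with the v1 reader:
  status := "NEW"
  meta := null (absent, optional -> null)
  weight := 10.0
  quantity := 250
  read fails at avatar under R3
  => FAILS_AT (avatar, R3)
diffs on Account not affecting the asked answer:
  field duration in record Address: type int64 changed to bytes (its default is dropped) -> a verdict-level change on Account — the shown value reads the same

decoded: FAILS_AT (avatar, R3)


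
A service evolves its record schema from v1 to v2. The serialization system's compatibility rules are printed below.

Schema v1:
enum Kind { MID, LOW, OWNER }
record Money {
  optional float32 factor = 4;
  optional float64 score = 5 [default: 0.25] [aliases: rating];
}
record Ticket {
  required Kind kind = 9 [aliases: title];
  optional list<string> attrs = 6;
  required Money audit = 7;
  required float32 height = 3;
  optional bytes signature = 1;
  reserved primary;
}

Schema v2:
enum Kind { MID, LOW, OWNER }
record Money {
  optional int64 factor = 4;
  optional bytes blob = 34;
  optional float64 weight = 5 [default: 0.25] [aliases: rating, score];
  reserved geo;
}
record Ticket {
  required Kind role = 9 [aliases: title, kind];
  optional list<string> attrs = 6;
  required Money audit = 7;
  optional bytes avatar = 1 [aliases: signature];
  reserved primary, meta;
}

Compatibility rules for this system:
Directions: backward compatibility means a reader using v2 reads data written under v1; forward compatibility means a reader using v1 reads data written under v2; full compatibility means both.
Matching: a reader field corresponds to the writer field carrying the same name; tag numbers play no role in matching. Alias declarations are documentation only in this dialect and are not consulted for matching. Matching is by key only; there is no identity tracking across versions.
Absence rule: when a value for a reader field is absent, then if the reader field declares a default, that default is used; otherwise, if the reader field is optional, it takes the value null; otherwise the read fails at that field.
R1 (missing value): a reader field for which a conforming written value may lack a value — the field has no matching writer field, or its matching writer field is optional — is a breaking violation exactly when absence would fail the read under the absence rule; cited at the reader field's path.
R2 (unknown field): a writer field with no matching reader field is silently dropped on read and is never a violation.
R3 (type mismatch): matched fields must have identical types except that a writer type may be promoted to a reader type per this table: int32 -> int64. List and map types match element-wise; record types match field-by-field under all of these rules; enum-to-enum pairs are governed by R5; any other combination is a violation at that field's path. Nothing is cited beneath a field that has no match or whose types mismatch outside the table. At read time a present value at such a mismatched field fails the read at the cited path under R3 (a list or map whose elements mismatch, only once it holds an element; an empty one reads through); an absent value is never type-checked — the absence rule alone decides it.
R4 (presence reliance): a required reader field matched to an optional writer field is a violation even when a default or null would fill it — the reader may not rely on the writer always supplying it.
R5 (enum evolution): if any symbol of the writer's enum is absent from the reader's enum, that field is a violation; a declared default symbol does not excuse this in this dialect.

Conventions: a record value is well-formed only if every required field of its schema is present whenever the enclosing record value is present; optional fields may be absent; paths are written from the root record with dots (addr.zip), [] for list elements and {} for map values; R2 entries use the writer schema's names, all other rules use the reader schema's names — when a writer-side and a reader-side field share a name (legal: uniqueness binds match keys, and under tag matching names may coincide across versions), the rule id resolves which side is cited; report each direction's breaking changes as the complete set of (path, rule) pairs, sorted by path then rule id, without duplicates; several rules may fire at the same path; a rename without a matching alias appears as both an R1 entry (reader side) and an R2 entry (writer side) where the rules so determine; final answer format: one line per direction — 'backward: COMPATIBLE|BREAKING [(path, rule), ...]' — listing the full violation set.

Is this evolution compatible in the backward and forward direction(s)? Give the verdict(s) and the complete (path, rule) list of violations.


backward: BREAKING [(audit.factor, R3), (role, R1)]; forward: BREAKING [(audit.factor, R3), (height, R1), (kind, R1)]

arrows below run writer -> reader for Ticket
backward pass over Ticket, reader schema v2, writer schema v1:
  role: no writer-side match
  attrs <- attrs (list<string> -> list<string>, writer optional)
  audit <- audit (Money -> Money, writer required)
  avatar: no writer-side match
  writer kind: unknown to reader
  writer height: unknown to reader
  writer signature: unknown to reader
  audit.factor <- audit.factor (float32 -> int64, writer optional)
  audit.blob: no writer-side match
  audit.weight: no writer-side match
  writer audit.score: unknown to reader
  rule R3 violated at audit.factor
  rule R1 violated at role
  backward on Ticket therefore BREAKING (2)
forward pass over Ticket, reader schema v1, writer schema v2:
  kind: no writer-side match
  attrs <- attrs (list<string> -> list<string>, writer optional)
  audit <- audit (Money -> Money, writer required)
  height: no writer-side match
  signature: no writer-side match
  writer role: unknown to reader
  writer avatar: unknown to reader
  audit.factor <- audit.factor (int64 -> float32, writer optional)
  audit.score: no writer-side match
  writer audit.blob: unknown to reader
  writer audit.weight: unknown to reader
  rule R3 violated at audit.factor
  rule R1 violated at height
  rule R1 violated at kind
  forward on Ticket therefore BREAKING (3)


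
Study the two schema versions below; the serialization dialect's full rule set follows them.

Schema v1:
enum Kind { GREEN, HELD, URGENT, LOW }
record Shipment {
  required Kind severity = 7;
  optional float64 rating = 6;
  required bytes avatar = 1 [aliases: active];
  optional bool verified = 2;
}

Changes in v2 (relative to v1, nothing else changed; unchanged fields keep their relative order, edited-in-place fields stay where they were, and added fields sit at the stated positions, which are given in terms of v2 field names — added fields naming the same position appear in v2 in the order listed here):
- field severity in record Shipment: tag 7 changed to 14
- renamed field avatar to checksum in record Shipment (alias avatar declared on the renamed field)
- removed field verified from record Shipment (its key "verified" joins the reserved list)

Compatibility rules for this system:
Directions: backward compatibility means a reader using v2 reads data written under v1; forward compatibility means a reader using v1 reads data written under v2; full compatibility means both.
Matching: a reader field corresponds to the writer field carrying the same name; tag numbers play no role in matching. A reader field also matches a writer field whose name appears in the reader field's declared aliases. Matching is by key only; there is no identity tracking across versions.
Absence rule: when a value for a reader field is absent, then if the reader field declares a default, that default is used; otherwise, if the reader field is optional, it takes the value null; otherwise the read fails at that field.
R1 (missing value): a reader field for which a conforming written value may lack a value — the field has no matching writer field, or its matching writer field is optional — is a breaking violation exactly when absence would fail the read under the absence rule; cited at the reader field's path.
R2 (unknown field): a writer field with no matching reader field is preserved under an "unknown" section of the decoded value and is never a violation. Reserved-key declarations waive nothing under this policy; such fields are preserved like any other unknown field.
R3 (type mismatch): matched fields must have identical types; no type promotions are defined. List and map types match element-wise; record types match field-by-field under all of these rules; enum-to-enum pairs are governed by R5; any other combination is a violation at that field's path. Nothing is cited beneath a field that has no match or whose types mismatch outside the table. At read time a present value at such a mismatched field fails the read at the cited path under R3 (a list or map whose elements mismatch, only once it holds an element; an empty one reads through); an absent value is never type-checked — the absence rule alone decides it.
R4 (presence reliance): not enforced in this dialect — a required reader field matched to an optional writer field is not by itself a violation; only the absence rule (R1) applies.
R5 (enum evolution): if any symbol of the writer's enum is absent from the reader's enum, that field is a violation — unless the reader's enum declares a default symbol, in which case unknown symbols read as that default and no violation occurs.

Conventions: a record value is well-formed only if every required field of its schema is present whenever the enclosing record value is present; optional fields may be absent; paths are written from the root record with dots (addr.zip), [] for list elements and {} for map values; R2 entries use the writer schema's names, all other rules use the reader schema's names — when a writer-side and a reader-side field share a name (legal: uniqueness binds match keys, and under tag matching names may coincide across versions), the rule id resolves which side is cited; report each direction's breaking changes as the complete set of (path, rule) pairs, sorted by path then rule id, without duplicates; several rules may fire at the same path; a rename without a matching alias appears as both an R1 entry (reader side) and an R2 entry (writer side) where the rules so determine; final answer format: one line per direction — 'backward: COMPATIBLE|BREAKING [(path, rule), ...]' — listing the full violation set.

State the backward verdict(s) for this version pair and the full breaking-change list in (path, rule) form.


backward: COMPATIBLE []

arrows below run writer -> reader for Shipment
backward on Shipment — v2 reading data written by v1:
  severity: Kind -> Kind, writer required; from severity
  rating: float64 -> float64, writer optional; from rating
  checksum: bytes -> bytes, writer required; from avatar
  verified (writer side), unknown to reader
  => backward: COMPATIBLE
checking off the Shipment differences that do not matter here:
  field severity in record Shipment: tag 7 changed to 14 -> inert for the asked Shipment verdict: nothing fires
  renamed field avatar to checksum in record Shipment (alias avatar declared on the renamed field) -> matters only for Shipment's forward compatibility — outside the asked direction
  removed field verified from record Shipment (its key "verified" joins the reserved list) -> inert for the asked Shipment verdict: nothing fires
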